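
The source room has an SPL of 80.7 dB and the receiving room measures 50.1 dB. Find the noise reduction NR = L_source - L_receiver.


NR = L_source - L_receiver (difference between source and receiving room levels)
NR = 80.7 - 50.1 = 30.6 dB


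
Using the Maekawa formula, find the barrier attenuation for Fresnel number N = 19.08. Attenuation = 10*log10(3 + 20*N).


3 + 20*N = 3 + 20*19.08 = 384.6
Att = 10*log10(384.6) = 25.85 dB


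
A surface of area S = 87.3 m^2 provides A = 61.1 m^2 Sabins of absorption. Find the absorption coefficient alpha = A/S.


Absorption coefficient = absorbed power / incident power
alpha = A / S = 61.1 / 87.3 = 0.69989


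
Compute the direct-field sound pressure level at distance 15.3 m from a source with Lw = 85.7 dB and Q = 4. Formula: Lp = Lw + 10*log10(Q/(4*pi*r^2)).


4*pi*r^2 = 4*pi*15.3^2 = 2941.66 m^2
Q / (4*pi*r^2) = 4 / 2941.66 = 0.00135978
Lp = 85.7 + 10*log10(0.00135978) = 57.035 dB


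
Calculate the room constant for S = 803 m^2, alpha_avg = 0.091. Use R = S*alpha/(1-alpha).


R = 803 * 0.091 / (1 - 0.091) = 80.388 m^2


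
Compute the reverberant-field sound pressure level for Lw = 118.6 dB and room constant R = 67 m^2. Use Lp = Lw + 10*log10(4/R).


4/R = 4/67 = 0.0597015
Lp = 118.6 + 10*log10(0.0597015) = 106.36 dB


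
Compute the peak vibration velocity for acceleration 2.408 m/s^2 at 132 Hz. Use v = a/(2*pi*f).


omega = 2*pi*f = 2*pi*132 = 829.38 rad/s
v = a / omega = 2.408 / 829.38 = 0.0029034 m/s


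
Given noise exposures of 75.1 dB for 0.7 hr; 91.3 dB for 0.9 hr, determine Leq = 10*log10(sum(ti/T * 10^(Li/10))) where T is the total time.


T_total = 0.7 + 0.9 = 1.6 hr
(0.7/1.6) * 10^(75.1/10) = 1.41572e+07
(0.9/1.6) * 10^(91.3/10) = 7.58792e+08
Sum = 1.41572e+07 + 7.58792e+08 = 7.72949e+08
Leq = 10*log10(7.72949e+08) = 88.882 dB


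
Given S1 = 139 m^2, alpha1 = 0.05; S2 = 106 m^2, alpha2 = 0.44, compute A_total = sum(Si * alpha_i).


139 * 0.05 = 6.95
106 * 0.44 = 46.64
A_total = 6.95 + 46.64 = 53.59 m^2


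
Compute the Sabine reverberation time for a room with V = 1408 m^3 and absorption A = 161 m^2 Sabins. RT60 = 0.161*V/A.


RT60 = 0.161 * 1408 / 161 = 1.408 s


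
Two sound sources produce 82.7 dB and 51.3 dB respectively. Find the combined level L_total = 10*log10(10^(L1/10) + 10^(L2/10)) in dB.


10^(82.7/10) = 1.86209e+08
10^(51.3/10) = 134896
Sum = 1.86209e+08 + 134896 = 1.86344e+08
L_total = 10*log10(1.86344e+08) = 82.703 dB


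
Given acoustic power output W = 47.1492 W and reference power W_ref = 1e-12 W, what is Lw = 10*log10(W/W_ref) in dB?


W / W_ref = 47.1492 / 1e-12 = 4.71492e+13
Lw = 10 * log10(4.71492e+13) = 136.73 dB


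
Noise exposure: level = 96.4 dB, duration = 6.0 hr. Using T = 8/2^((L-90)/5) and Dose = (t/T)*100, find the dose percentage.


T_allowed = 8 / 2^((96.4 - 90)/5) = 3.29436 hr
Dose = 6.0 / 3.29436 * 100 = 182.13 %


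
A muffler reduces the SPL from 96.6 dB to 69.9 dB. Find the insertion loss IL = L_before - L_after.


Insertion loss = SPL without muffler - SPL with muffler
IL = 96.6 - 69.9 = 26.7 dB


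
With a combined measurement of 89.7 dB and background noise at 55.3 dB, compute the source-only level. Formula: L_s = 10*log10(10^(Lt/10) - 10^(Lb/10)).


10^(89.7/10) = 9.33254e+08
10^(55.3/10) = 338844
Difference = 9.33254e+08 - 338844 = 9.32915e+08
L_source = 10*log10(9.32915e+08) = 89.698 dB


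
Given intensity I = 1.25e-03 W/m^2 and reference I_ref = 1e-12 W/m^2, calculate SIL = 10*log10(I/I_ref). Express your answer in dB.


I / I_ref = 1.25e-03 / 1e-12 = 1.25e+09
SIL = 10 * log10(1.25e+09) = 90.969 dB


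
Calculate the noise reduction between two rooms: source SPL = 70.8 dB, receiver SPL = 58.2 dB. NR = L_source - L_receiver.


NR = L_source - L_receiver (difference between source and receiving room levels)
NR = 70.8 - 58.2 = 12.6 dB


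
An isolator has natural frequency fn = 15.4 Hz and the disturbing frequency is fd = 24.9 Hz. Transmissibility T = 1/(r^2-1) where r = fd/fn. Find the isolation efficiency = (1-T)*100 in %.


r = 24.9 / 15.4 = 1.61688
r^2 - 1 = 1.61688^2 - 1 = 1.6143
T = 1/1.6143 = 0.619464
Efficiency = (1 - 0.619464)*100 = 38.054 %


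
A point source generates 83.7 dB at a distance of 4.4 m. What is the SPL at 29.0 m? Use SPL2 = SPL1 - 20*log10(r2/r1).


r2/r1 = 29.0/4.4 = 6.59091
Correction = 20*log10(6.59091) = 16.3789 dB
SPL2 = 83.7 - 16.3789 = 67.321 dB


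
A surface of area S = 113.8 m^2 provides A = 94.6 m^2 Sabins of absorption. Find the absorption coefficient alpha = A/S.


Absorption coefficient = absorbed power / incident power
alpha = A / S = 94.6 / 113.8 = 0.83128


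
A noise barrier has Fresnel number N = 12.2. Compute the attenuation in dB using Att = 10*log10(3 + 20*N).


3 + 20*N = 3 + 20*12.2 = 247
Att = 10*log10(247) = 23.927 dB


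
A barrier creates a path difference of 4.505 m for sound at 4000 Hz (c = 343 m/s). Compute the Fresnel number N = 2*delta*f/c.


N = 2*delta*f/c = 2*delta/lambda, where lambda = c/f
lambda = 343 / 4000 = 0.08575 m
N = 2 * 4.505 / 0.08575 = 105.07


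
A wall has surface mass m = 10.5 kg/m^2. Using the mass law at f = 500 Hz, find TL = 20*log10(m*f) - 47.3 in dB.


m * f = 10.5 * 500 = 5250
20*log10(5250) = 74.4032 dB
TL = 74.4032 - 47.3 = 27.103 dB


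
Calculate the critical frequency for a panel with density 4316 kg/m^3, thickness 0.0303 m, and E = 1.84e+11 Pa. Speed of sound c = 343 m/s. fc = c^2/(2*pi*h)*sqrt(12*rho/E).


12*rho/E = 12*4316/1.84e+11 = 2.81478e-07
sqrt(12*rho/E) = sqrt(2.81478e-07) = 0.000530545
c^2/(2*pi*h) = 343^2/(2*pi*0.0303) = 617968
fc = 617968 * 0.000530545 = 327.86 Hz


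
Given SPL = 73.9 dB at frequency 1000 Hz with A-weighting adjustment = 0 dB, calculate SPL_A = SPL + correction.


A-weighting table: 1000 Hz -> 0 dB correction
SPL_A = SPL + correction = 73.9 + (0) = 73.9 dBA


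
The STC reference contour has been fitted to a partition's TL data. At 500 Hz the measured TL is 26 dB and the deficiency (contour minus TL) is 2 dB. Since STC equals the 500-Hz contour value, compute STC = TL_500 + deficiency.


By ASTM E413, STC = value of the fitted reference contour at 500 Hz.
Contour value at 500 Hz = TL_500 + deficiency = 26 + 2 = 28
STC = 28


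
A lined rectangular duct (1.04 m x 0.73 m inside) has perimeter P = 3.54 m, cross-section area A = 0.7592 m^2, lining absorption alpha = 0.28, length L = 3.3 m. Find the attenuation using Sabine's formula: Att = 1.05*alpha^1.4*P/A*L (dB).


alpha^1.4 = 0.28^1.4 = 0.168276
Attenuation rate = 1.05 * alpha^1.4 * P / A
= 1.05 * 0.168276 * 3.54 / 0.7592 = 0.82387 dB/m
Total Att = 0.82387 * 3.3 = 2.7188 dB


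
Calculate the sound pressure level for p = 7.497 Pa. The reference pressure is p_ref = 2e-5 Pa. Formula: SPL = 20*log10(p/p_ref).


p / p_ref = 7.497 / 2e-5 = 374850
SPL = 20 * log10(374850) = 111.48 dB


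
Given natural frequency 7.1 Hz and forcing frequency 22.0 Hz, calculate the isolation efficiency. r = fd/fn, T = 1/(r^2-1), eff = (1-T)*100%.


r = 22.0 / 7.1 = 3.09859
r^2 - 1 = 3.09859^2 - 1 = 8.60126
T = 1/8.60126 = 0.116262
Efficiency = (1 - 0.116262)*100 = 88.374 %


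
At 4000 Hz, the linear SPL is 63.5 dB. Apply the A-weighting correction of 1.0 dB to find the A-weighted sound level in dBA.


A-weighting table: 4000 Hz -> 1.0 dB correction
SPL_A = SPL + correction = 63.5 + (1.0) = 64.5 dBA


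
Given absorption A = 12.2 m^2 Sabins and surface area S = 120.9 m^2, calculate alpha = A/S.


Absorption coefficient = absorbed power / incident power
alpha = A / S = 12.2 / 120.9 = 0.10091


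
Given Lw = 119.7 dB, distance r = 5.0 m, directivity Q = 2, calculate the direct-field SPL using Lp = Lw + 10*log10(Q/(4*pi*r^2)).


4*pi*r^2 = 4*pi*5.0^2 = 314.159 m^2
Q / (4*pi*r^2) = 2 / 314.159 = 0.0063662
Lp = 119.7 + 10*log10(0.0063662) = 97.739 dB


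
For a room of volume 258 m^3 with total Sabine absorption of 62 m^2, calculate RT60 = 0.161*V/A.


RT60 = 0.161 * 258 / 62 = 0.66997 s


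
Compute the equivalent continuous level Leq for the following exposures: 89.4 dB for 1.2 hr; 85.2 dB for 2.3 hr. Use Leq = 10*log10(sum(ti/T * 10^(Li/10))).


T_total = 1.2 + 2.3 = 3.5 hr
(1.2/3.5) * 10^(89.4/10) = 2.98616e+08
(2.3/3.5) * 10^(85.2/10) = 2.176e+08
Sum = 2.98616e+08 + 2.176e+08 = 5.16216e+08
Leq = 10*log10(5.16216e+08) = 87.128 dB


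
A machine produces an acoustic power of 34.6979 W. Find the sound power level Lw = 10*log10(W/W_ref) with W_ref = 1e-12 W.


W / W_ref = 34.6979 / 1e-12 = 3.46979e+13
Lw = 10 * log10(3.46979e+13) = 135.4 dB


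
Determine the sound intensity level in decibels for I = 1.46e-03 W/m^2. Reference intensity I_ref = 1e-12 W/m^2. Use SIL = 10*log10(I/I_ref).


I / I_ref = 1.46e-03 / 1e-12 = 1.46e+09
SIL = 10 * log10(1.46e+09) = 91.644 dB


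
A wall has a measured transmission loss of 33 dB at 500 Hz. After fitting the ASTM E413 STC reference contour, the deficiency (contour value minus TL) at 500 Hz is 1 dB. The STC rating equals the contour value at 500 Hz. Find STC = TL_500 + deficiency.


By ASTM E413, STC = value of the fitted reference contour at 500 Hz.
Contour value at 500 Hz = TL_500 + deficiency = 33 + 1 = 34
STC = 34


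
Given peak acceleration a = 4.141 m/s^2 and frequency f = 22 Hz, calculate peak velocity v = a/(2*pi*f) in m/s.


omega = 2*pi*f = 2*pi*22 = 138.23 rad/s
v = a / omega = 4.141 / 138.23 = 0.029957 m/s


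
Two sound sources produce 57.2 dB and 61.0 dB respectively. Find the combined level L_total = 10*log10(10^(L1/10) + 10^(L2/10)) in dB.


10^(57.2/10) = 524807
10^(61.0/10) = 1.25893e+06
Sum = 524807 + 1.25893e+06 = 1.78374e+06
L_total = 10*log10(1.78374e+06) = 62.513 dB


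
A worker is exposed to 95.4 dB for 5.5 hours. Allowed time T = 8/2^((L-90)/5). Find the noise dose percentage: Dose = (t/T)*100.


T_allowed = 8 / 2^((95.4 - 90)/5) = 3.78423 hr
Dose = 5.5 / 3.78423 * 100 = 145.34 %


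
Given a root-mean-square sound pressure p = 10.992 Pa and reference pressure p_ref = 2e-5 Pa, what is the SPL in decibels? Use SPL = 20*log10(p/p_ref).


p / p_ref = 10.992 / 2e-5 = 549600
SPL = 20 * log10(549600) = 114.8 dB


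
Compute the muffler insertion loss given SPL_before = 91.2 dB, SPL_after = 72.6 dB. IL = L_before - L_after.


Insertion loss = SPL without muffler - SPL with muffler
IL = 91.2 - 72.6 = 18.6 dB


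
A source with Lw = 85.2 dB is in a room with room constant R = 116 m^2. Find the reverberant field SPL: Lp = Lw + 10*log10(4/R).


4/R = 4/116 = 0.0344828
Lp = 85.2 + 10*log10(0.0344828) = 70.576 dB


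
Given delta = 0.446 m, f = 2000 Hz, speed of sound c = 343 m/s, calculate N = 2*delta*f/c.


N = 2*delta*f/c = 2*delta/lambda, where lambda = c/f
lambda = 343 / 2000 = 0.1715 m
N = 2 * 0.446 / 0.1715 = 5.2012


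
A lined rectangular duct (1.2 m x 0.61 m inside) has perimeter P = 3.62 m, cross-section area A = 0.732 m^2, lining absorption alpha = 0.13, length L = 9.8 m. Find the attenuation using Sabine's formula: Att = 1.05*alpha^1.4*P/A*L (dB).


alpha^1.4 = 0.13^1.4 = 0.0574805
Attenuation rate = 1.05 * alpha^1.4 * P / A
= 1.05 * 0.0574805 * 3.62 / 0.732 = 0.298475 dB/m
Total Att = 0.298475 * 9.8 = 2.9251 dB


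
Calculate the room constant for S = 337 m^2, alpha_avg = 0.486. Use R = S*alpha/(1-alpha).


R = 337 * 0.486 / (1 - 0.486) = 318.64 m^2


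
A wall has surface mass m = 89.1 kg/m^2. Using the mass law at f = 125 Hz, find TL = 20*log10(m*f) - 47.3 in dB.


m * f = 89.1 * 125 = 11137.5
20*log10(11137.5) = 80.9358 dB
TL = 80.9358 - 47.3 = 33.636 dB


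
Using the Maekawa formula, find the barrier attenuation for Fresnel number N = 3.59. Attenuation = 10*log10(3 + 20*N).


3 + 20*N = 3 + 20*3.59 = 74.8
Att = 10*log10(74.8) = 18.739 dB


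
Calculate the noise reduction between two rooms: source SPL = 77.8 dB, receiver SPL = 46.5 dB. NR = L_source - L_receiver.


NR = L_source - L_receiver (difference between source and receiving room levels)
NR = 77.8 - 46.5 = 31.3 dB


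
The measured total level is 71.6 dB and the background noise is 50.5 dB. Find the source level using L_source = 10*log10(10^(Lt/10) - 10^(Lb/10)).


10^(71.6/10) = 1.44544e+07
10^(50.5/10) = 112202
Difference = 1.44544e+07 - 112202 = 1.43422e+07
L_source = 10*log10(1.43422e+07) = 71.566 dB


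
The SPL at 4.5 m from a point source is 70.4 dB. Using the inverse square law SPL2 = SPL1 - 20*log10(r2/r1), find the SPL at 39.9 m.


r2/r1 = 39.9/4.5 = 8.86667
Correction = 20*log10(8.86667) = 18.9552 dB
SPL2 = 70.4 - 18.9552 = 51.445 dB


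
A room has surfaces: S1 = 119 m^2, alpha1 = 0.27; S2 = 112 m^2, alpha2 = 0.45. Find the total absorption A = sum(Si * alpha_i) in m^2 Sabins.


119 * 0.27 = 32.13
112 * 0.45 = 50.4
A_total = 32.13 + 50.4 = 82.53 m^2


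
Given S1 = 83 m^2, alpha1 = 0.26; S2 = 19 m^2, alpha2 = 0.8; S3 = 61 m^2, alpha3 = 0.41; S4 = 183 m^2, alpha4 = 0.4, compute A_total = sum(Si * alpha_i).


83 * 0.26 = 21.58
19 * 0.8 = 15.2
61 * 0.41 = 25.01
183 * 0.4 = 73.2
A_total = 21.58 + 15.2 + 25.01 + 73.2 = 134.99 m^2


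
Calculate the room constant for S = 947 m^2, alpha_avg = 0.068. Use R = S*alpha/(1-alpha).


R = 947 * 0.068 / (1 - 0.068) = 69.094 m^2


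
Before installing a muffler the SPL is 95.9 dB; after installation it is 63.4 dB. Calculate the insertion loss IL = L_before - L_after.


Insertion loss = SPL without muffler - SPL with muffler
IL = 95.9 - 63.4 = 32.5 dB


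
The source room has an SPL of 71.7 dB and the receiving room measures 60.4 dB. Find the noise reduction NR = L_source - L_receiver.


NR = L_source - L_receiver (difference between source and receiving room levels)
NR = 71.7 - 60.4 = 11.3 dB


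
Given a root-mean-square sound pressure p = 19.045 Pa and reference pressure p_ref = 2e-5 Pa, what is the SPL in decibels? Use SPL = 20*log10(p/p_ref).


p / p_ref = 19.045 / 2e-5 = 952250
SPL = 20 * log10(952250) = 119.58 dB


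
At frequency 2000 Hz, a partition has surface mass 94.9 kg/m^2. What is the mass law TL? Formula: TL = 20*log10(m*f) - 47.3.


m * f = 94.9 * 2000 = 189800
20*log10(189800) = 105.566 dB
TL = 105.566 - 47.3 = 58.266 dB


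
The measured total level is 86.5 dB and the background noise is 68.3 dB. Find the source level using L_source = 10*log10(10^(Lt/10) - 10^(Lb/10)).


10^(86.5/10) = 4.46684e+08
10^(68.3/10) = 6.76083e+06
Difference = 4.46684e+08 - 6.76083e+06 = 4.39923e+08
L_source = 10*log10(4.39923e+08) = 86.434 dB


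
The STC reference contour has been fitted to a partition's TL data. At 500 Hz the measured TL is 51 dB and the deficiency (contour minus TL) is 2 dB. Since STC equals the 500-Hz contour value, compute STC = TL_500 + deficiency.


By ASTM E413, STC = value of the fitted reference contour at 500 Hz.
Contour value at 500 Hz = TL_500 + deficiency = 51 + 2 = 53
STC = 53


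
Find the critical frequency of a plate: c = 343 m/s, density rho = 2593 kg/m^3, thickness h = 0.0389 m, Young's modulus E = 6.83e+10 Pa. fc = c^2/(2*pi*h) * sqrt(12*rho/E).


12*rho/E = 12*2593/6.83e+10 = 4.55578e-07
sqrt(12*rho/E) = sqrt(4.55578e-07) = 0.000674965
c^2/(2*pi*h) = 343^2/(2*pi*0.0389) = 481348
fc = 481348 * 0.000674965 = 324.89 Hz


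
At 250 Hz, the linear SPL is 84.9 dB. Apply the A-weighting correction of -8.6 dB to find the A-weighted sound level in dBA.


A-weighting table: 250 Hz -> -8.6 dB correction
SPL_A = SPL + correction = 84.9 + (-8.6) = 76.3 dBA


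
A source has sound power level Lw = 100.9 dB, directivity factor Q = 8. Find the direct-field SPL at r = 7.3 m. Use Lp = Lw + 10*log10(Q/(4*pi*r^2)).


4*pi*r^2 = 4*pi*7.3^2 = 669.662 m^2
Q / (4*pi*r^2) = 8 / 669.662 = 0.0119463
Lp = 100.9 + 10*log10(0.0119463) = 81.672 dB


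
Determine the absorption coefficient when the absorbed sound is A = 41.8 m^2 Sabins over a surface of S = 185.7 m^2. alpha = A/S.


Absorption coefficient = absorbed power / incident power
alpha = A / S = 41.8 / 185.7 = 0.22509


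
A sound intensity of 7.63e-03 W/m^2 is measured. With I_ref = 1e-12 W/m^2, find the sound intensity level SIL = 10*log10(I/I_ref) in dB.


I / I_ref = 7.63e-03 / 1e-12 = 7.63e+09
SIL = 10 * log10(7.63e+09) = 98.825 dB


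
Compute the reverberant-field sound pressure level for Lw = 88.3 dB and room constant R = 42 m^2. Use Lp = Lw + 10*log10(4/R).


4/R = 4/42 = 0.0952381
Lp = 88.3 + 10*log10(0.0952381) = 78.088 dB


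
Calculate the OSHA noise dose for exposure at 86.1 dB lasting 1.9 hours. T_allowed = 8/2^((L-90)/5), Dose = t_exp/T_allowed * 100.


T_allowed = 8 / 2^((86.1 - 90)/5) = 13.737 hr
Dose = 1.9 / 13.737 * 100 = 13.831 %


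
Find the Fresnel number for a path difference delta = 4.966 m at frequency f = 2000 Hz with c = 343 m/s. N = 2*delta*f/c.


N = 2*delta*f/c = 2*delta/lambda, where lambda = c/f
lambda = 343 / 2000 = 0.1715 m
N = 2 * 4.966 / 0.1715 = 57.913


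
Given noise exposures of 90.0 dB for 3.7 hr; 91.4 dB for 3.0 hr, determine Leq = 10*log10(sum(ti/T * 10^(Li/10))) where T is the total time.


T_total = 3.7 + 3.0 = 6.7 hr
(3.7/6.7) * 10^(90.0/10) = 5.52239e+08
(3.0/6.7) * 10^(91.4/10) = 6.18083e+08
Sum = 5.52239e+08 + 6.18083e+08 = 1.17032e+09
Leq = 10*log10(1.17032e+09) = 90.683 dB


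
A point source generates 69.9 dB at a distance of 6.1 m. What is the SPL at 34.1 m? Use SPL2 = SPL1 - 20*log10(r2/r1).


r2/r1 = 34.1/6.1 = 5.59016
Correction = 20*log10(5.59016) = 14.9485 dB
SPL2 = 69.9 - 14.9485 = 54.952 dB


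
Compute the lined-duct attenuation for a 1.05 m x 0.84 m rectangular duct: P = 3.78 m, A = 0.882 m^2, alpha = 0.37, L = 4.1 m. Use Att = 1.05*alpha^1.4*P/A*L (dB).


alpha^1.4 = 0.37^1.4 = 0.248589
Attenuation rate = 1.05 * alpha^1.4 * P / A
= 1.05 * 0.248589 * 3.78 / 0.882 = 1.11865 dB/m
Total Att = 1.11865 * 4.1 = 4.5865 dB


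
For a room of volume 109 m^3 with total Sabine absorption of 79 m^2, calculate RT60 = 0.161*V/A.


RT60 = 0.161 * 109 / 79 = 0.22214 s


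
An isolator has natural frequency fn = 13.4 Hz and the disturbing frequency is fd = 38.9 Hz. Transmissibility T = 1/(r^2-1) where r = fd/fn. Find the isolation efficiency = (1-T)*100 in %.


r = 38.9 / 13.4 = 2.90299
r^2 - 1 = 2.90299^2 - 1 = 7.42735
T = 1/7.42735 = 0.134638
Efficiency = (1 - 0.134638)*100 = 86.536 %


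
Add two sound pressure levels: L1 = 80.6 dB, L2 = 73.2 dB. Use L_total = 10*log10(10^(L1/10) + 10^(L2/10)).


10^(80.6/10) = 1.14815e+08
10^(73.2/10) = 2.0893e+07
Sum = 1.14815e+08 + 2.0893e+07 = 1.35708e+08
L_total = 10*log10(1.35708e+08) = 81.326 dB


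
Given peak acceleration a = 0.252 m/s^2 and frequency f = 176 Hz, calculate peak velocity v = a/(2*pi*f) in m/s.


omega = 2*pi*f = 2*pi*176 = 1105.84 rad/s
v = a / omega = 0.252 / 1105.84 = 0.00022788 m/s


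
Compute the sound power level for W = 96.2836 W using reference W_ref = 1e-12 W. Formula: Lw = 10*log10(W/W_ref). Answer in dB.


W / W_ref = 96.2836 / 1e-12 = 9.62836e+13
Lw = 10 * log10(9.62836e+13) = 139.84 dB


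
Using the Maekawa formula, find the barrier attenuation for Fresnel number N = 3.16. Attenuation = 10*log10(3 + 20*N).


3 + 20*N = 3 + 20*3.16 = 66.2
Att = 10*log10(66.2) = 18.209 dB


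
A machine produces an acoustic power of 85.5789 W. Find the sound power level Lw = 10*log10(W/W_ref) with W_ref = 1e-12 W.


W / W_ref = 85.5789 / 1e-12 = 8.55789e+13
Lw = 10 * log10(8.55789e+13) = 139.32 dB


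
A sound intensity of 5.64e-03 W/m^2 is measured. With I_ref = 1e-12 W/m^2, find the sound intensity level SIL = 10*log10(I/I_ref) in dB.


I / I_ref = 5.64e-03 / 1e-12 = 5.64e+09
SIL = 10 * log10(5.64e+09) = 97.513 dB


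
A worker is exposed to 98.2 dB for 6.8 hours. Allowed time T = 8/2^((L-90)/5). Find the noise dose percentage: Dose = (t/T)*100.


T_allowed = 8 / 2^((98.2 - 90)/5) = 2.56685 hr
Dose = 6.8 / 2.56685 * 100 = 264.92 %


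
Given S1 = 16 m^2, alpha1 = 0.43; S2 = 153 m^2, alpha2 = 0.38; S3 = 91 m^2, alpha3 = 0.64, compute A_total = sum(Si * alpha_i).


16 * 0.43 = 6.88
153 * 0.38 = 58.14
91 * 0.64 = 58.24
A_total = 6.88 + 58.14 + 58.24 = 123.26 m^2


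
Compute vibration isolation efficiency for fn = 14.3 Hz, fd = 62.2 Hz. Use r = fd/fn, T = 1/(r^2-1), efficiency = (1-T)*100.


r = 62.2 / 14.3 = 4.34965
r^2 - 1 = 4.34965^2 - 1 = 17.9195
T = 1/17.9195 = 0.0558051
Efficiency = (1 - 0.0558051)*100 = 94.419 %


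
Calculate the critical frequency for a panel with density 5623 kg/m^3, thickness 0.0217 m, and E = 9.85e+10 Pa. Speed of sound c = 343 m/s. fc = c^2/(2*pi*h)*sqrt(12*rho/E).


12*rho/E = 12*5623/9.85e+10 = 6.85036e-07
sqrt(12*rho/E) = sqrt(6.85036e-07) = 0.000827669
c^2/(2*pi*h) = 343^2/(2*pi*0.0217) = 862876
fc = 862876 * 0.000827669 = 714.18 Hz


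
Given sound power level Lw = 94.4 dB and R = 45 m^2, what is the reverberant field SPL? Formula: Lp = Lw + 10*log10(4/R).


4/R = 4/45 = 0.0888889
Lp = 94.4 + 10*log10(0.0888889) = 83.888 dB


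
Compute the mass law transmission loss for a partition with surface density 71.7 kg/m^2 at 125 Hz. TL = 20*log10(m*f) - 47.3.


m * f = 71.7 * 125 = 8962.5
20*log10(8962.5) = 79.0486 dB
TL = 79.0486 - 47.3 = 31.749 dB


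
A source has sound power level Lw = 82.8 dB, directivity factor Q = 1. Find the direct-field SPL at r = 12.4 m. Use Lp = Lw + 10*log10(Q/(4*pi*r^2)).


4*pi*r^2 = 4*pi*12.4^2 = 1932.21 m^2
Q / (4*pi*r^2) = 1 / 1932.21 = 0.000517542
Lp = 82.8 + 10*log10(0.000517542) = 49.939 dB


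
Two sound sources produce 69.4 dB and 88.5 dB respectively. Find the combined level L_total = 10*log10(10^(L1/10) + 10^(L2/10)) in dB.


10^(69.4/10) = 8.70964e+06
10^(88.5/10) = 7.07946e+08
Sum = 8.70964e+06 + 7.07946e+08 = 7.16656e+08
L_total = 10*log10(7.16656e+08) = 88.553 dB


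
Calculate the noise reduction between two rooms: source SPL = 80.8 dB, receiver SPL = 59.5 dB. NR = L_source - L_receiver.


NR = L_source - L_receiver (difference between source and receiving room levels)
NR = 80.8 - 59.5 = 21.3 dB


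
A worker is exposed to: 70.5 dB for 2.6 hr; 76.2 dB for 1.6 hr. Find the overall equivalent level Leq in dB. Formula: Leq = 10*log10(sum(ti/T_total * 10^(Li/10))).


T_total = 2.6 + 1.6 = 4.2 hr
(2.6/4.2) * 10^(70.5/10) = 6.94583e+06
(1.6/4.2) * 10^(76.2/10) = 1.58807e+07
Sum = 6.94583e+06 + 1.58807e+07 = 2.28265e+07
Leq = 10*log10(2.28265e+07) = 73.584 dB


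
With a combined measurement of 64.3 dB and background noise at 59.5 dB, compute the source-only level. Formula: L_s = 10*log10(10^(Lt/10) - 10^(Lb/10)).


10^(64.3/10) = 2.69153e+06
10^(59.5/10) = 891251
Difference = 2.69153e+06 - 891251 = 1.80028e+06
L_source = 10*log10(1.80028e+06) = 62.553 dB


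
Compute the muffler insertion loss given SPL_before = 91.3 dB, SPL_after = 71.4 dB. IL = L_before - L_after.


Insertion loss = SPL without muffler - SPL with muffler
IL = 91.3 - 71.4 = 19.9 dB


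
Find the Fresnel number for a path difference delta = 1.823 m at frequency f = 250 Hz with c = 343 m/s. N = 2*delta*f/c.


N = 2*delta*f/c = 2*delta/lambda, where lambda = c/f
lambda = 343 / 250 = 1.372 m
N = 2 * 1.823 / 1.372 = 2.6574


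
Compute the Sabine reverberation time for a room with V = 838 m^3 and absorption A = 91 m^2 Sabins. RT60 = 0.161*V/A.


RT60 = 0.161 * 838 / 91 = 1.4826 s


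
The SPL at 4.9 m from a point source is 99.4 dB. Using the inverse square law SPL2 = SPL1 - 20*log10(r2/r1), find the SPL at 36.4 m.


r2/r1 = 36.4/4.9 = 7.42857
Correction = 20*log10(7.42857) = 17.4181 dB
SPL2 = 99.4 - 17.4181 = 81.982 dB


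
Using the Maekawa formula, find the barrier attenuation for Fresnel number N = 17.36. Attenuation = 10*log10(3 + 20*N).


3 + 20*N = 3 + 20*17.36 = 350.2
Att = 10*log10(350.2) = 25.443 dB


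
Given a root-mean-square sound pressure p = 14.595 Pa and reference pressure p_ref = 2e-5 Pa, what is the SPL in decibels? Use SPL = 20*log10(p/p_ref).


p / p_ref = 14.595 / 2e-5 = 729750
SPL = 20 * log10(729750) = 117.26 dB


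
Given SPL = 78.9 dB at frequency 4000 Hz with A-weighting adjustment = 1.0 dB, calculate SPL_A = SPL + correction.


A-weighting table: 4000 Hz -> 1.0 dB correction
SPL_A = SPL + correction = 78.9 + (1.0) = 79.9 dBA


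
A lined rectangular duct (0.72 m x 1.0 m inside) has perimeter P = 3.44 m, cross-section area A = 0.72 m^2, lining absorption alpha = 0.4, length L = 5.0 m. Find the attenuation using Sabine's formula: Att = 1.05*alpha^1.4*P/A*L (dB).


alpha^1.4 = 0.4^1.4 = 0.277258
Attenuation rate = 1.05 * alpha^1.4 * P / A
= 1.05 * 0.277258 * 3.44 / 0.72 = 1.39091 dB/m
Total Att = 1.39091 * 5.0 = 6.9546 dB


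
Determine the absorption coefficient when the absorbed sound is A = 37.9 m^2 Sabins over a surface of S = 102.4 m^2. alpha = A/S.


Absorption coefficient = absorbed power / incident power
alpha = A / S = 37.9 / 102.4 = 0.37012


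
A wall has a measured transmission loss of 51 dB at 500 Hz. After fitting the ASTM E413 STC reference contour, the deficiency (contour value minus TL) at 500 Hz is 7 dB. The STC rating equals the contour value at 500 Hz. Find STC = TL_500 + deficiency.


By ASTM E413, STC = value of the fitted reference contour at 500 Hz.
Contour value at 500 Hz = TL_500 + deficiency = 51 + 7 = 58
STC = 58


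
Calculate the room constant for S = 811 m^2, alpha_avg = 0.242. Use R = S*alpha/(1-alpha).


R = 811 * 0.242 / (1 - 0.242) = 258.92 m^2


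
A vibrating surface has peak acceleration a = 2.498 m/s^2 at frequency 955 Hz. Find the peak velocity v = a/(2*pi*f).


omega = 2*pi*f = 2*pi*955 = 6000.44 rad/s
v = a / omega = 2.498 / 6000.44 = 0.0004163 m/s


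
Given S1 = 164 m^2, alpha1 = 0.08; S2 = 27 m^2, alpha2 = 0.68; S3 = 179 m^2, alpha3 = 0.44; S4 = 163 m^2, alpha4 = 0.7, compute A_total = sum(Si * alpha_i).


164 * 0.08 = 13.12
27 * 0.68 = 18.36
179 * 0.44 = 78.76
163 * 0.7 = 114.1
A_total = 13.12 + 18.36 + 78.76 + 114.1 = 224.34 m^2


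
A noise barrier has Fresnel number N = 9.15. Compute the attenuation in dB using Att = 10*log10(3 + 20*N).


3 + 20*N = 3 + 20*9.15 = 186
Att = 10*log10(186) = 22.695 dB


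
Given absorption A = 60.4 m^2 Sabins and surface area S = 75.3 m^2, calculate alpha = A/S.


Absorption coefficient = absorbed power / incident power
alpha = A / S = 60.4 / 75.3 = 0.80212


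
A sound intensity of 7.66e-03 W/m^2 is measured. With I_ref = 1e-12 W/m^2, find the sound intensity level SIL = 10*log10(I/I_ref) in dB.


I / I_ref = 7.66e-03 / 1e-12 = 7.66e+09
SIL = 10 * log10(7.66e+09) = 98.842 dB


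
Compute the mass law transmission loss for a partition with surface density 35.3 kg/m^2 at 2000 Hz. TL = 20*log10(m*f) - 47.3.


m * f = 35.3 * 2000 = 70600
20*log10(70600) = 96.9761 dB
TL = 96.9761 - 47.3 = 49.676 dB


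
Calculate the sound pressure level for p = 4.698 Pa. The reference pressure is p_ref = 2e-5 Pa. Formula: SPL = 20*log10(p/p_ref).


p / p_ref = 4.698 / 2e-5 = 234900
SPL = 20 * log10(234900) = 107.42 dB


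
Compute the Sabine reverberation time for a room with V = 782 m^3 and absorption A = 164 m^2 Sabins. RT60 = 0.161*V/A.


RT60 = 0.161 * 782 / 164 = 0.7677 s


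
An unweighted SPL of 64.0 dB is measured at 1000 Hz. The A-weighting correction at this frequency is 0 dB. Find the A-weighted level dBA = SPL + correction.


A-weighting table: 1000 Hz -> 0 dB correction
SPL_A = SPL + correction = 64.0 + (0) = 64 dBA


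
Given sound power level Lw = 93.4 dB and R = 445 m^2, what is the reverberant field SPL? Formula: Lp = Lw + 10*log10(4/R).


4/R = 4/445 = 0.00898876
Lp = 93.4 + 10*log10(0.00898876) = 72.937 dB


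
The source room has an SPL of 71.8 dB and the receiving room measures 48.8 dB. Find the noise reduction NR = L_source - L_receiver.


NR = L_source - L_receiver (difference between source and receiving room levels)
NR = 71.8 - 48.8 = 23 dB


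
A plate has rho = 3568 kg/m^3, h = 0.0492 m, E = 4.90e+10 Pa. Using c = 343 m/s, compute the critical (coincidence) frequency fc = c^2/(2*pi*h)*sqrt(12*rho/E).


12*rho/E = 12*3568/4.90e+10 = 8.73796e-07
sqrt(12*rho/E) = sqrt(8.73796e-07) = 0.000934771
c^2/(2*pi*h) = 343^2/(2*pi*0.0492) = 380578
fc = 380578 * 0.000934771 = 355.75 Hz


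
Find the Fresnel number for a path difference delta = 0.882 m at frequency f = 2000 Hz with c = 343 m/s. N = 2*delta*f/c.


N = 2*delta*f/c = 2*delta/lambda, where lambda = c/f
lambda = 343 / 2000 = 0.1715 m
N = 2 * 0.882 / 0.1715 = 10.286


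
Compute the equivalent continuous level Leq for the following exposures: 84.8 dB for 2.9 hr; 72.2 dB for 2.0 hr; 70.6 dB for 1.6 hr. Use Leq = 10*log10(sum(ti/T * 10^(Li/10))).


T_total = 2.9 + 2.0 + 1.6 = 6.5 hr
(2.9/6.5) * 10^(84.8/10) = 1.34736e+08
(2.0/6.5) * 10^(72.2/10) = 5.10642e+06
(1.6/6.5) * 10^(70.6/10) = 2.82622e+06
Sum = 1.34736e+08 + 5.10642e+06 + 2.82622e+06 = 1.42669e+08
Leq = 10*log10(1.42669e+08) = 81.543 dB


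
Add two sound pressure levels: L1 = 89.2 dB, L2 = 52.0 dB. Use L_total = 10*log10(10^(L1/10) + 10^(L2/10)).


10^(89.2/10) = 8.31764e+08
10^(52.0/10) = 158489
Sum = 8.31764e+08 + 158489 = 8.31922e+08
L_total = 10*log10(8.31922e+08) = 89.201 dB


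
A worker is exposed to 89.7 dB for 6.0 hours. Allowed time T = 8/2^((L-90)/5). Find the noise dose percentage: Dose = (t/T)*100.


T_allowed = 8 / 2^((89.7 - 90)/5) = 8.33973 hr
Dose = 6.0 / 8.33973 * 100 = 71.945 %


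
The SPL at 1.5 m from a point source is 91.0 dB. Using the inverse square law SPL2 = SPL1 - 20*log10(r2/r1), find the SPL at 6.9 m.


r2/r1 = 6.9/1.5 = 4.6
Correction = 20*log10(4.6) = 13.2552 dB
SPL2 = 91.0 - 13.2552 = 77.745 dB


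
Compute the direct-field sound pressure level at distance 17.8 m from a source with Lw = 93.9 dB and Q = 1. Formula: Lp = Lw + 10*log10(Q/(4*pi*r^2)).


4*pi*r^2 = 4*pi*17.8^2 = 3981.53 m^2
Q / (4*pi*r^2) = 1 / 3981.53 = 0.00025116
Lp = 93.9 + 10*log10(0.00025116) = 57.9 dB


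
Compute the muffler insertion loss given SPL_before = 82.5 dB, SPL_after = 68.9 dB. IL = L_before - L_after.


Insertion loss = SPL without muffler - SPL with muffler
IL = 82.5 - 68.9 = 13.6 dB


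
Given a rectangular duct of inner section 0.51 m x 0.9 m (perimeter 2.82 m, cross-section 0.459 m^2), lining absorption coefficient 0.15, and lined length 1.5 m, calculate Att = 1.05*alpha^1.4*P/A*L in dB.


alpha^1.4 = 0.15^1.4 = 0.0702308
Attenuation rate = 1.05 * alpha^1.4 * P / A
= 1.05 * 0.0702308 * 2.82 / 0.459 = 0.453058 dB/m
Total Att = 0.453058 * 1.5 = 0.67959 dB


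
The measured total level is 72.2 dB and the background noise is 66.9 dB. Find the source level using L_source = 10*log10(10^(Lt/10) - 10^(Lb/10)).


10^(72.2/10) = 1.65959e+07
10^(66.9/10) = 4.89779e+06
Difference = 1.65959e+07 - 4.89779e+06 = 1.16981e+07
L_source = 10*log10(1.16981e+07) = 70.681 dB


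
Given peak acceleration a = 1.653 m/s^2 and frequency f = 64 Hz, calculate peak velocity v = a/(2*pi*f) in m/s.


omega = 2*pi*f = 2*pi*64 = 402.124 rad/s
v = a / omega = 1.653 / 402.124 = 0.0041107 m/s


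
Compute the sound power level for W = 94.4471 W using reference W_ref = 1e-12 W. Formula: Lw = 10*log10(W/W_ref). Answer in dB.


W / W_ref = 94.4471 / 1e-12 = 9.44471e+13
Lw = 10 * log10(9.44471e+13) = 139.75 dB


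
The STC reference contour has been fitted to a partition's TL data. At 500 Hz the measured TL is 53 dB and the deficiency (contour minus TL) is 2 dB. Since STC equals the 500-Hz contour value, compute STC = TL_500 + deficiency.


By ASTM E413, STC = value of the fitted reference contour at 500 Hz.
Contour value at 500 Hz = TL_500 + deficiency = 53 + 2 = 55
STC = 55


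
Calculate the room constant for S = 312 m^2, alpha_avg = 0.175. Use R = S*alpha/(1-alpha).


R = 312 * 0.175 / (1 - 0.175) = 66.182 m^2


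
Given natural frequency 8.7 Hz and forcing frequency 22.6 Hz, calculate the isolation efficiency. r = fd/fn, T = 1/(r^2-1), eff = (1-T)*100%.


r = 22.6 / 8.7 = 2.5977
r^2 - 1 = 2.5977^2 - 1 = 5.74805
T = 1/5.74805 = 0.173972
Efficiency = (1 - 0.173972)*100 = 82.603 %


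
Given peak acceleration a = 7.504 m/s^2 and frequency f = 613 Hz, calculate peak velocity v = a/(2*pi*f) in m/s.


omega = 2*pi*f = 2*pi*613 = 3851.59 rad/s
v = a / omega = 7.504 / 3851.59 = 0.0019483 m/s


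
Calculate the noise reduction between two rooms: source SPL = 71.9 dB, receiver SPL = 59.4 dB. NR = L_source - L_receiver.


NR = L_source - L_receiver (difference between source and receiving room levels)
NR = 71.9 - 59.4 = 12.5 dB


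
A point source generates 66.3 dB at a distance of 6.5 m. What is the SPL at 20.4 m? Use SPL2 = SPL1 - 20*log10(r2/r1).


r2/r1 = 20.4/6.5 = 3.13846
Correction = 20*log10(3.13846) = 9.93433 dB
SPL2 = 66.3 - 9.93433 = 56.366 dB


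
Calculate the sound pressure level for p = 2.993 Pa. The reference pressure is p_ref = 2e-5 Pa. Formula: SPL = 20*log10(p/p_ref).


p / p_ref = 2.993 / 2e-5 = 149650
SPL = 20 * log10(149650) = 103.5 dB


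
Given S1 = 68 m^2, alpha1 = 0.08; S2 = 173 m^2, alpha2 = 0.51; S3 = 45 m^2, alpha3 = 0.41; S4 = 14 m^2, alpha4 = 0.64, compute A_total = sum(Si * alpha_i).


68 * 0.08 = 5.44
173 * 0.51 = 88.23
45 * 0.41 = 18.45
14 * 0.64 = 8.96
A_total = 5.44 + 88.23 + 18.45 + 8.96 = 121.08 m^2


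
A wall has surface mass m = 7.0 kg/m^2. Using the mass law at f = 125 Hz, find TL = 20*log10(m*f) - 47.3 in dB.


m * f = 7.0 * 125 = 875
20*log10(875) = 58.8402 dB
TL = 58.8402 - 47.3 = 11.54 dB


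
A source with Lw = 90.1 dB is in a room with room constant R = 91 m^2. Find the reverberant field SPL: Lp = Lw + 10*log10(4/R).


4/R = 4/91 = 0.043956
Lp = 90.1 + 10*log10(0.043956) = 76.53 dB


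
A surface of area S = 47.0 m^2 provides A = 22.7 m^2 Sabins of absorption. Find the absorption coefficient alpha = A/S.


Absorption coefficient = absorbed power / incident power
alpha = A / S = 22.7 / 47.0 = 0.48298


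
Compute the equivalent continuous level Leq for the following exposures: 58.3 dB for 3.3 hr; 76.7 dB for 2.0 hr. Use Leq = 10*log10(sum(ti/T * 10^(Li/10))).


T_total = 3.3 + 2.0 = 5.3 hr
(3.3/5.3) * 10^(58.3/10) = 420957
(2.0/5.3) * 10^(76.7/10) = 1.76504e+07
Sum = 420957 + 1.76504e+07 = 1.80714e+07
Leq = 10*log10(1.80714e+07) = 72.57 dB


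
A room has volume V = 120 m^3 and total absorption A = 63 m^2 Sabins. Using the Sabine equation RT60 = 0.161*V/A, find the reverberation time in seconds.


RT60 = 0.161 * 120 / 63 = 0.30667 s


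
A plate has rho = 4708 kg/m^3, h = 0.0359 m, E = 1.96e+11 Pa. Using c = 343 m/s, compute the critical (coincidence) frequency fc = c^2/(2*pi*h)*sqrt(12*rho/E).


12*rho/E = 12*4708/1.96e+11 = 2.88245e-07
sqrt(12*rho/E) = sqrt(2.88245e-07) = 0.000536885
c^2/(2*pi*h) = 343^2/(2*pi*0.0359) = 521572
fc = 521572 * 0.000536885 = 280.02 Hz


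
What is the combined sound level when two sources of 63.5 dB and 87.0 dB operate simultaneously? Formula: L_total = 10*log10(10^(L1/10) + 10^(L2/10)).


10^(63.5/10) = 2.23872e+06
10^(87.0/10) = 5.01187e+08
Sum = 2.23872e+06 + 5.01187e+08 = 5.03426e+08
L_total = 10*log10(5.03426e+08) = 87.019 dB


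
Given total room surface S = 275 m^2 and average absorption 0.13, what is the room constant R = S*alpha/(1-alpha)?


R = 275 * 0.13 / (1 - 0.13) = 41.092 m^2


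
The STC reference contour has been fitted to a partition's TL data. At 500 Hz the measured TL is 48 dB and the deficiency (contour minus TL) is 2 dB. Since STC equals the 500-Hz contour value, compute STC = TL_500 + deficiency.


By ASTM E413, STC = value of the fitted reference contour at 500 Hz.
Contour value at 500 Hz = TL_500 + deficiency = 48 + 2 = 50
STC = 50


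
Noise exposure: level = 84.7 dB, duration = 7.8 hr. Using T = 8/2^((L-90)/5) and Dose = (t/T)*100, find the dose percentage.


T_allowed = 8 / 2^((84.7 - 90)/5) = 16.6795 hr
Dose = 7.8 / 16.6795 * 100 = 46.764 %


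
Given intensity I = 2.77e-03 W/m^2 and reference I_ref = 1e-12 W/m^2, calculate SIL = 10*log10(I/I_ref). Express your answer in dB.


I / I_ref = 2.77e-03 / 1e-12 = 2.77e+09
SIL = 10 * log10(2.77e+09) = 94.425 dB


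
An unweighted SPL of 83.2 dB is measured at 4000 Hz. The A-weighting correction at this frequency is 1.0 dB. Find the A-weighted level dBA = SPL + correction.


A-weighting table: 4000 Hz -> 1.0 dB correction
SPL_A = SPL + correction = 83.2 + (1.0) = 84.2 dBA


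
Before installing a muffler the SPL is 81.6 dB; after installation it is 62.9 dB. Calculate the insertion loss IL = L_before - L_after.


Insertion loss = SPL without muffler - SPL with muffler
IL = 81.6 - 62.9 = 18.7 dB


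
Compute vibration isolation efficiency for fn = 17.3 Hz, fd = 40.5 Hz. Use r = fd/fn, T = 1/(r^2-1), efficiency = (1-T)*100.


r = 40.5 / 17.3 = 2.34104
r^2 - 1 = 2.34104^2 - 1 = 4.48047
T = 1/4.48047 = 0.223191
Efficiency = (1 - 0.223191)*100 = 77.681 %


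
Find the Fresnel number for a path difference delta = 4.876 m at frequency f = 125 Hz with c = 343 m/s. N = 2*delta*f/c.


N = 2*delta*f/c = 2*delta/lambda, where lambda = c/f
lambda = 343 / 125 = 2.744 m
N = 2 * 4.876 / 2.744 = 3.5539


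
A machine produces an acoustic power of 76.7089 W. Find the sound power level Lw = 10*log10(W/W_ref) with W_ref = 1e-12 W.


W / W_ref = 76.7089 / 1e-12 = 7.67089e+13
Lw = 10 * log10(7.67089e+13) = 138.85 dB


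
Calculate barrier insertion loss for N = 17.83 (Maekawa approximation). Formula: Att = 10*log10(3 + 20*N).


3 + 20*N = 3 + 20*17.83 = 359.6
Att = 10*log10(359.6) = 25.558 dB


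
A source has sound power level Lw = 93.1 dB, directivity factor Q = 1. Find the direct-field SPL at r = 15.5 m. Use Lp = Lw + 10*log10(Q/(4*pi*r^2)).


4*pi*r^2 = 4*pi*15.5^2 = 3019.07 m^2
Q / (4*pi*r^2) = 1 / 3019.07 = 0.000331228
Lp = 93.1 + 10*log10(0.000331228) = 58.301 dB


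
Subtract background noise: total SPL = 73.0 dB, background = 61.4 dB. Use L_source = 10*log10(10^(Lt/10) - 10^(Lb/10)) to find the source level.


10^(73.0/10) = 1.99526e+07
10^(61.4/10) = 1.38038e+06
Difference = 1.99526e+07 - 1.38038e+06 = 1.85722e+07
L_source = 10*log10(1.85722e+07) = 72.689 dB


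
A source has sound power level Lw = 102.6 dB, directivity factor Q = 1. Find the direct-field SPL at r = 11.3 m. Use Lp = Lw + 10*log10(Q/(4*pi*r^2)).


4*pi*r^2 = 4*pi*11.3^2 = 1604.6 m^2
Q / (4*pi*r^2) = 1 / 1604.6 = 0.000623208
Lp = 102.6 + 10*log10(0.000623208) = 70.546 dB


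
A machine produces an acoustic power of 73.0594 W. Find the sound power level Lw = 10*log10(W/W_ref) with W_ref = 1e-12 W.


W / W_ref = 73.0594 / 1e-12 = 7.30594e+13
Lw = 10 * log10(7.30594e+13) = 138.64 dB


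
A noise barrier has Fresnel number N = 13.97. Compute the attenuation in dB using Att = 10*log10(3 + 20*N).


3 + 20*N = 3 + 20*13.97 = 282.4
Att = 10*log10(282.4) = 24.509 dB


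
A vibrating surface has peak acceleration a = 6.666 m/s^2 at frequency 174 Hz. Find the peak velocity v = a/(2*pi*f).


omega = 2*pi*f = 2*pi*174 = 1093.27 rad/s
v = a / omega = 6.666 / 1093.27 = 0.0060973 m/s


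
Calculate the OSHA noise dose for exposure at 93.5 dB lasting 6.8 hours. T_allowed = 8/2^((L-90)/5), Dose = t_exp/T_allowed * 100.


T_allowed = 8 / 2^((93.5 - 90)/5) = 4.92458 hr
Dose = 6.8 / 4.92458 * 100 = 138.08 %


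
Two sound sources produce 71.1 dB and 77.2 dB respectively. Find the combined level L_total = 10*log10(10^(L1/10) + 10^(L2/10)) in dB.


10^(71.1/10) = 1.28825e+07
10^(77.2/10) = 5.24807e+07
Sum = 1.28825e+07 + 5.24807e+07 = 6.53632e+07
L_total = 10*log10(6.53632e+07) = 78.153 dB


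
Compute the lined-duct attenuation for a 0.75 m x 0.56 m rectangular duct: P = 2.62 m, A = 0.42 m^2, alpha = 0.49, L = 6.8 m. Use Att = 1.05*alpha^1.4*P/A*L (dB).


alpha^1.4 = 0.49^1.4 = 0.368362
Attenuation rate = 1.05 * alpha^1.4 * P / A
= 1.05 * 0.368362 * 2.62 / 0.42 = 2.41277 dB/m
Total Att = 2.41277 * 6.8 = 16.407 dB
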